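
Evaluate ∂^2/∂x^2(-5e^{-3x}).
- 45 e^{- 3 x}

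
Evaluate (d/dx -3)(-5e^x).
10 e^{x}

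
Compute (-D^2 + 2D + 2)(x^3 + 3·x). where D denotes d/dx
2 x^{3} + 6 x^{2} + 6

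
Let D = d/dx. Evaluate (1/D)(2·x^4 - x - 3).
\frac{2 x^{5}}{5} - \frac{x^{2}}{2} - 3 x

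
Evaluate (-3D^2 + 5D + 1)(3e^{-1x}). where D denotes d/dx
- 21 e^{- x}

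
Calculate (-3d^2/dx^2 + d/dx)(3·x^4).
12 x^{2} \left(x - 9\right)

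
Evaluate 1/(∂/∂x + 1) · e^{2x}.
\frac{e^{2 x}}{3}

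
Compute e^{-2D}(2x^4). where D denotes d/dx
2 x^{4} - 16 x^{3} + 48 x^{2} - 64 x + 32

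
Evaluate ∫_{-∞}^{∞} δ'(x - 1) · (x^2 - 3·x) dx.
1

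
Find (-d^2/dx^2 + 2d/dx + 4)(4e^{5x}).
- 44 e^{5 x}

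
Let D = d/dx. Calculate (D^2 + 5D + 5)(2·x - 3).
10 x - 5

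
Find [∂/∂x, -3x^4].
- 12 x^{3}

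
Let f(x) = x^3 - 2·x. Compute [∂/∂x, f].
3 x^{2} - 2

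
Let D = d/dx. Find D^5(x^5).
120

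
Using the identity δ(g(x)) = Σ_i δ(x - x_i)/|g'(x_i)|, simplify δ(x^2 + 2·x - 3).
\frac{\delta(x - 1) + \delta(x + 3)}{4}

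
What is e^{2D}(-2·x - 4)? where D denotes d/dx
- 2 x - 8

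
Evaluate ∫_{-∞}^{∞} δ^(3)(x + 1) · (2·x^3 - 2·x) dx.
-12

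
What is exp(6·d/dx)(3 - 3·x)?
- 3 x - 15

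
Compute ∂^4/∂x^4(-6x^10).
- 30240 x^{6}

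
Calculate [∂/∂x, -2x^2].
- 4 x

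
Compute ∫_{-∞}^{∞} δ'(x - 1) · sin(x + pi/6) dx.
- \cos{\left(\frac{\pi}{6} + 1 \right)}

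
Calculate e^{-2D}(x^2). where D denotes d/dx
x^{2} - 4 x + 4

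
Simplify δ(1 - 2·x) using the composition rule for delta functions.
\frac{\delta(x - 1/2)}{2}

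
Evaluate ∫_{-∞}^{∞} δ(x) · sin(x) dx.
0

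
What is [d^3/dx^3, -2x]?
-6\frac{d^{2}}{dx^{2}}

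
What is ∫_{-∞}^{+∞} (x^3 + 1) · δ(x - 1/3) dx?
\frac{28}{27}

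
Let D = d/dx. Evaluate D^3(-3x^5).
- 180 x^{2}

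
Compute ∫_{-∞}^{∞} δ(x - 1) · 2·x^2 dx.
2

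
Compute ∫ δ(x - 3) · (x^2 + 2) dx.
11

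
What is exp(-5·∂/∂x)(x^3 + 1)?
x^{3} - 15 x^{2} + 75 x - 124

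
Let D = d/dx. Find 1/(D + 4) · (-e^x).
- \frac{e^{x}}{5}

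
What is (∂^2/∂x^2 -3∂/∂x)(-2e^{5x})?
- 20 e^{5 x}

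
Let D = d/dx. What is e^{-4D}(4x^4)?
4 x^{4} - 64 x^{3} + 384 x^{2} - 1024 x + 1024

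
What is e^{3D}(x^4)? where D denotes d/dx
x^{4} + 12 x^{3} + 54 x^{2} + 108 x + 81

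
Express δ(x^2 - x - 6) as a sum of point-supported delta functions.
\frac{\delta(x - 3) + \delta(x + 2)}{5}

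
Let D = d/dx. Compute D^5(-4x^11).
- 221760 x^{6}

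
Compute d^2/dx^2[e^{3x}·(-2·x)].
\left(- 18 x - 12\right) e^{3 x}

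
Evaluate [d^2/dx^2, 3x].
6\frac{d}{dx}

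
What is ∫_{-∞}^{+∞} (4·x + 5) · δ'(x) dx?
-4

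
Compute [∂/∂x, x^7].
7 x^{6}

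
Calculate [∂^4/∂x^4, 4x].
16\frac{d^{3}}{dx^{3}}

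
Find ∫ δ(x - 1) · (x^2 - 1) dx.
0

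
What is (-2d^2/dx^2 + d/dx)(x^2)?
2 x - 4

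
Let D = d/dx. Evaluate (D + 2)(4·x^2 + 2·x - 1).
4 x \left(2 x + 3\right)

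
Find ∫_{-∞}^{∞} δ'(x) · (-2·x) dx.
2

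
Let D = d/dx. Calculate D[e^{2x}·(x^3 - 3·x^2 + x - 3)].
\left(2 x^{3} - 3 x^{2} - 4 x - 5\right) e^{2 x}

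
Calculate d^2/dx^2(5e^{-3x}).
45 e^{- 3 x}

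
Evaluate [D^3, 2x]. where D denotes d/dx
6D^{2}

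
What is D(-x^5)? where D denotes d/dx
- 5 x^{4}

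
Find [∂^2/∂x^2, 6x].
12\frac{d}{dx}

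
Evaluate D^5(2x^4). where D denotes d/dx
0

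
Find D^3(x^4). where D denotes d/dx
24 x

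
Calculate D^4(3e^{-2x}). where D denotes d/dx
48 e^{- 2 x}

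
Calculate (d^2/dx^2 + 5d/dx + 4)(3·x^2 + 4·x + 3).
12 x^{2} + 46 x + 38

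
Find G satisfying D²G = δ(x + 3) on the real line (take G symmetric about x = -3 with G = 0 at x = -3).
\frac{|x + 3|}{2}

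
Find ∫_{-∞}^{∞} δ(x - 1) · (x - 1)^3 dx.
0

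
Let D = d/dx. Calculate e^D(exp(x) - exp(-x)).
2 \sinh{\left(x + 1 \right)}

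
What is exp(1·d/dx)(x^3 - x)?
x \left(x^{2} + 3 x + 2\right)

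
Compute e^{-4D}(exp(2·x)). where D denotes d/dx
e^{2 x - 8}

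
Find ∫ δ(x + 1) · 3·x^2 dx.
3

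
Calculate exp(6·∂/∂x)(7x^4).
7 x^{4} + 168 x^{3} + 1512 x^{2} + 6048 x + 9072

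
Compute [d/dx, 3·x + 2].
3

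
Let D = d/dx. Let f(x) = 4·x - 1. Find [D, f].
4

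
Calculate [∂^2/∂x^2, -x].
-2\frac{d}{dx}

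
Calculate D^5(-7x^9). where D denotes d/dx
- 105840 x^{4}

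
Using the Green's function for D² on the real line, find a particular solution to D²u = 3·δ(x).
\frac{3|x|}{2}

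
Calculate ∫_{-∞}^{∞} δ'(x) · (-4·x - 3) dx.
4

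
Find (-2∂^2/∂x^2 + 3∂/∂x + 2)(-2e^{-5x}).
126 e^{- 5 x}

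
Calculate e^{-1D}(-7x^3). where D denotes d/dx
- 7 x^{3} + 21 x^{2} - 21 x + 7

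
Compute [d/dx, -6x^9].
- 54 x^{8}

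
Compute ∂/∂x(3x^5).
15 x^{4}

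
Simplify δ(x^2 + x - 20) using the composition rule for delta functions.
\frac{\delta(x - 4) + \delta(x + 5)}{9}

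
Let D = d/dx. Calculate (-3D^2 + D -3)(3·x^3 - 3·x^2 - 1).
- 9 x^{3} + 18 x^{2} - 60 x + 21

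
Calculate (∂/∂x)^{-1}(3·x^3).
\frac{3 x^{4}}{4}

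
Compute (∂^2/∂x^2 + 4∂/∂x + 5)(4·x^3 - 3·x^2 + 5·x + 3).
20 x^{3} + 33 x^{2} + 25 x + 29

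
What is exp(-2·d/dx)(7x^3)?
7 x^{3} - 42 x^{2} + 84 x - 56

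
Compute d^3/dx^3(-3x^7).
- 630 x^{4}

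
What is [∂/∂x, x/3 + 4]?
\frac{1}{3}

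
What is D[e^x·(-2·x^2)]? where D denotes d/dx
2 x \left(- x - 2\right) e^{x}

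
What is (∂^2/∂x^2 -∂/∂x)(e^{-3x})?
12 e^{- 3 x}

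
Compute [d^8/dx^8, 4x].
32\frac{d^{7}}{dx^{7}}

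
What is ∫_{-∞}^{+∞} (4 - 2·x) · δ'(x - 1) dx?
2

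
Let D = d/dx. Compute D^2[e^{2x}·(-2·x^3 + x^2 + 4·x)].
\left(- 8 x^{3} - 20 x^{2} + 12 x + 18\right) e^{2 x}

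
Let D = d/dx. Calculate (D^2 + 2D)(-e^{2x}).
- 8 e^{2 x}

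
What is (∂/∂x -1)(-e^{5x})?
- 4 e^{5 x}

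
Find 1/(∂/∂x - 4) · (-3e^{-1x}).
\frac{3 e^{- x}}{5}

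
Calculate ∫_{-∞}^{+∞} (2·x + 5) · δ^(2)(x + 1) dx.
0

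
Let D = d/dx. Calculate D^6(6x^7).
30240 x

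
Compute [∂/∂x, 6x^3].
18 x^{2}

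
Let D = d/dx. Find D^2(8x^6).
240 x^{4}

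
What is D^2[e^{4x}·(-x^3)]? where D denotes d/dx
- 2 x \left(8 x^{2} + 12 x + 3\right) e^{4 x}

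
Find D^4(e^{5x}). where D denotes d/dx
625 e^{5 x}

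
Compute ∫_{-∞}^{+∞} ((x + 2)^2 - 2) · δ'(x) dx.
-4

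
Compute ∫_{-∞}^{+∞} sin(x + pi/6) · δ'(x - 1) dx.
- \cos{\left(\frac{\pi}{6} + 1 \right)}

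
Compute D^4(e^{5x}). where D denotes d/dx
625 e^{5 x}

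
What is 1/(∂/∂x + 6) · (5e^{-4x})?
\frac{5 e^{- 4 x}}{2}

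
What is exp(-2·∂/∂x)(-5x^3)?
- 5 x^{3} + 30 x^{2} - 60 x + 40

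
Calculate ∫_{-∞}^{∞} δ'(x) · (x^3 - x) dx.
1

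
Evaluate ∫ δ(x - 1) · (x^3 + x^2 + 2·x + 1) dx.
5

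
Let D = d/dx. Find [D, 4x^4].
16 x^{3}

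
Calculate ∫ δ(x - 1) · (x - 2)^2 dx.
1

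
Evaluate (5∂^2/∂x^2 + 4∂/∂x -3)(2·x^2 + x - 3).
- 6 x^{2} + 13 x + 33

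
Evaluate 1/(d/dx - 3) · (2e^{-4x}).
- \frac{2 e^{- 4 x}}{7}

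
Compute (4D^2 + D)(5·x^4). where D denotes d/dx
20 x^{2} \left(x + 12\right)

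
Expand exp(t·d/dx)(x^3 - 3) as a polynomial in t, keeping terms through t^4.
t^{3} + 3 t^{2} x + 3 t x^{2} + x^{3} - 3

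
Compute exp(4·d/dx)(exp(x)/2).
\frac{e^{x + 4}}{2}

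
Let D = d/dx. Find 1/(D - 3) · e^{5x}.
\frac{e^{5 x}}{2}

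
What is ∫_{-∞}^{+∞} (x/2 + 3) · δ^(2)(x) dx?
0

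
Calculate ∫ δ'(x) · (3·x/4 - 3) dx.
- \frac{3}{4}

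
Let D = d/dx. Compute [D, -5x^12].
- 60 x^{11}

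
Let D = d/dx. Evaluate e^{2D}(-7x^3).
- 7 x^{3} - 42 x^{2} - 84 x - 56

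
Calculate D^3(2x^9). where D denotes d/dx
1008 x^{6}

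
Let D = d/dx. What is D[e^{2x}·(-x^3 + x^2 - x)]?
\left(- 2 x^{3} - x^{2} - 1\right) e^{2 x}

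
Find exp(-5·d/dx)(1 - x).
6 - x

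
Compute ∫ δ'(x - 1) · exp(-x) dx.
e^{-1}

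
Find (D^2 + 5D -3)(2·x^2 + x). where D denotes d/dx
- 6 x^{2} + 17 x + 9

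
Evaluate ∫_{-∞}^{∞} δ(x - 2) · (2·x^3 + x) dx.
18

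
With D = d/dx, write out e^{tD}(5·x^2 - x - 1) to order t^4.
5 t^{2} + t \left(10 x - 1\right) + 5 x^{2} - x - 1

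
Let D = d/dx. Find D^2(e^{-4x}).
16 e^{- 4 x}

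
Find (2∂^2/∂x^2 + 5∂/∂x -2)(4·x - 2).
24 - 8 x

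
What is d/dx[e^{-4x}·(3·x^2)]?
6 x \left(1 - 2 x\right) e^{- 4 x}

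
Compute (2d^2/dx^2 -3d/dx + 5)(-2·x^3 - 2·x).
- 10 x^{3} + 18 x^{2} - 34 x + 6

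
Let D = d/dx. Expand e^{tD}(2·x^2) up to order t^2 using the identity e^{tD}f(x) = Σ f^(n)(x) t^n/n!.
2 t^{2} + 4 t x + 2 x^{2}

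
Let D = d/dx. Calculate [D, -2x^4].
- 8 x^{3}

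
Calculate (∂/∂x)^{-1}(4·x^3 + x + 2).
x^{4} + \frac{x^{2}}{2} + 2 x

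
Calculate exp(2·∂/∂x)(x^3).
x^{3} + 6 x^{2} + 12 x + 8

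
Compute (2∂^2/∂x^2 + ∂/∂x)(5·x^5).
25 x^{3} \left(x + 8\right)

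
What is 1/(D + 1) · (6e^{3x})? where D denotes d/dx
\frac{3 e^{3 x}}{2}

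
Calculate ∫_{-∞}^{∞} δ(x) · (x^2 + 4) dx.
4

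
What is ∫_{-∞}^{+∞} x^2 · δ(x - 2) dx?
4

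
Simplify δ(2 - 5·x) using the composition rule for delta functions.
\frac{\delta(x - 2/5)}{5}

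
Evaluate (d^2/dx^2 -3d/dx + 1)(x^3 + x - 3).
x^{3} - 9 x^{2} + 7 x - 6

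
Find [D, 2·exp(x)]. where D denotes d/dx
2 e^{x}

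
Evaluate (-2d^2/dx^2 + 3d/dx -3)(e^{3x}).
- 12 e^{3 x}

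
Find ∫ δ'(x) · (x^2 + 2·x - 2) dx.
-2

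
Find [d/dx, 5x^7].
35 x^{6}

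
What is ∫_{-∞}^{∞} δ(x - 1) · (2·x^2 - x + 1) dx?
2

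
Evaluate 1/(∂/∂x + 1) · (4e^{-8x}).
- \frac{4 e^{- 8 x}}{7}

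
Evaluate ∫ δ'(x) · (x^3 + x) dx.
-1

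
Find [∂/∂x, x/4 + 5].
\frac{1}{4}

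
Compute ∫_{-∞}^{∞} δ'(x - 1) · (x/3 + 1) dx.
- \frac{1}{3}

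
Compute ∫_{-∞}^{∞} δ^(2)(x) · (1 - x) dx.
0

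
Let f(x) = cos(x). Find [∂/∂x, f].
- \sin{\left(x \right)}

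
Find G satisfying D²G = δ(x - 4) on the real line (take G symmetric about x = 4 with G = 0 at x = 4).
\frac{|x - 4|}{2}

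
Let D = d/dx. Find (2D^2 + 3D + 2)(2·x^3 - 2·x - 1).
4 x^{3} + 18 x^{2} + 20 x - 8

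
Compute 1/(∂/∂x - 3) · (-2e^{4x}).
- 2 e^{4 x}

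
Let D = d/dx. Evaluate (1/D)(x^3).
\frac{x^{4}}{4}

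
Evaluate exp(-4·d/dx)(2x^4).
2 x^{4} - 32 x^{3} + 192 x^{2} - 512 x + 512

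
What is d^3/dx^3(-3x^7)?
- 630 x^{4}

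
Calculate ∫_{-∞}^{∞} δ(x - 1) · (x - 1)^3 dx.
0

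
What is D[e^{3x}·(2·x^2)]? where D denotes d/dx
2 x \left(3 x + 2\right) e^{3 x}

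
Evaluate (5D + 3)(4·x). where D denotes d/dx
12 x + 20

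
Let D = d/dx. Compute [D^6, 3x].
18D^{5}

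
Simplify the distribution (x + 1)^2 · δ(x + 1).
0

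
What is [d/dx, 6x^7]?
42 x^{6}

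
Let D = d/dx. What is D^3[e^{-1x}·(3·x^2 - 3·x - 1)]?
\left(- 3 x^{2} + 21 x - 26\right) e^{- x}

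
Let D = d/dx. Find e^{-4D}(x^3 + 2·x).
x^{3} - 12 x^{2} + 50 x - 72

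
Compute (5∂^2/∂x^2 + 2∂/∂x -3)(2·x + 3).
- 6 x - 5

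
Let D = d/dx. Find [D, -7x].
-7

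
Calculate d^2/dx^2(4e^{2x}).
16 e^{2 x}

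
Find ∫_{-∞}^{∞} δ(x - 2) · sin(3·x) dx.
\sin{\left(6 \right)}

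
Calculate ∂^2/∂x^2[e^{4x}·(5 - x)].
\left(72 - 16 x\right) e^{4 x}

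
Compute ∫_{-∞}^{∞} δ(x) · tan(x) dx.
0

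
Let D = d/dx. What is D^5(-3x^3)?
0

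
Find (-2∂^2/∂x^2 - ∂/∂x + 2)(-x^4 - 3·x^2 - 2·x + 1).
- 2 x^{4} + 4 x^{3} + 18 x^{2} + 2 x + 16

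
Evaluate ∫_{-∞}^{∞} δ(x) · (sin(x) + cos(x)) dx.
1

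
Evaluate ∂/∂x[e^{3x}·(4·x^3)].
12 x^{2} \left(x + 1\right) e^{3 x}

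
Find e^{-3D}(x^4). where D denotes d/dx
x^{4} - 12 x^{3} + 54 x^{2} - 108 x + 81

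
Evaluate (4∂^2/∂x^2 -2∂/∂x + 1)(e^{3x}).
31 e^{3 x}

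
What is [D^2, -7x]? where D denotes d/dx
-14D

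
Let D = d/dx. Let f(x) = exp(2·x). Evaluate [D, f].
2 e^{2 x}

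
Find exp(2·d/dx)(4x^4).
4 x^{4} + 32 x^{3} + 96 x^{2} + 128 x + 64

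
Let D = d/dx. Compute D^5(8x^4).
0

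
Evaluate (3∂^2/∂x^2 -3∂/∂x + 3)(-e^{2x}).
- 9 e^{2 x}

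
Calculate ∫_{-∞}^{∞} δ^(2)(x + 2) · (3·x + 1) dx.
0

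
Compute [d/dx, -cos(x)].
\sin{\left(x \right)}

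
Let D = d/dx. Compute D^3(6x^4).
144 x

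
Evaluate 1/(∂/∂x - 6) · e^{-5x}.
- \frac{e^{- 5 x}}{11}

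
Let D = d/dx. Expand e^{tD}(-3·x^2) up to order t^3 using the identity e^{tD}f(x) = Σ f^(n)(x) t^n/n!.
- 3 t^{2} - 6 t x - 3 x^{2}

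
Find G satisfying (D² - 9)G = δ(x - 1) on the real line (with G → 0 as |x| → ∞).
-\frac{e^{-3|x - 1|}}{6}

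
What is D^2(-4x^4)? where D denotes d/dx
- 48 x^{2}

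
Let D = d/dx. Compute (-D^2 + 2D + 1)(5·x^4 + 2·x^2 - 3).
5 x^{4} + 40 x^{3} - 58 x^{2} + 8 x - 7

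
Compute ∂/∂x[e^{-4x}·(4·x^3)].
x^{2} \left(12 - 16 x\right) e^{- 4 x}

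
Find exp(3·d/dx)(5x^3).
5 x^{3} + 45 x^{2} + 135 x + 135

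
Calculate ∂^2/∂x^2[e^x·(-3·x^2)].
3 \left(- x^{2} - 4 x - 2\right) e^{x}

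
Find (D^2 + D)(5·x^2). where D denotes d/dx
10 x + 10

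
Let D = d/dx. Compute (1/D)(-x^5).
- \frac{x^{6}}{6}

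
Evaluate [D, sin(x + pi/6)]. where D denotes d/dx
\cos{\left(x + \frac{\pi}{6} \right)}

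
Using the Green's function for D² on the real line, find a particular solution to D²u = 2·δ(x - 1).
|x - 1|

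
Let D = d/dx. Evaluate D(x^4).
4 x^{3}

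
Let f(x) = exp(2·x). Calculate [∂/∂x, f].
2 e^{2 x}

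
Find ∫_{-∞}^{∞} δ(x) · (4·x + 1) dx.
1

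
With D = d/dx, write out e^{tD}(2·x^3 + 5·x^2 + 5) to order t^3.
2 t^{3} + t^{2} \left(6 x + 5\right) + 2 t x \left(3 x + 5\right) + 2 x^{3} + 5 x^{2} + 5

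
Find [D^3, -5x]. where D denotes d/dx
-15D^{2}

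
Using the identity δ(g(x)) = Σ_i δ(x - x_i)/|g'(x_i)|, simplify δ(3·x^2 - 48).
\frac{\delta(x - 4) + \delta(x + 4)}{24}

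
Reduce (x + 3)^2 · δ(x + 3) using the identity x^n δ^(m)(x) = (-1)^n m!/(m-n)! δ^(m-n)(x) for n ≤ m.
0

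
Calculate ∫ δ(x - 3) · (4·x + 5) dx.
17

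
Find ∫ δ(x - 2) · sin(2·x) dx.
\sin{\left(4 \right)}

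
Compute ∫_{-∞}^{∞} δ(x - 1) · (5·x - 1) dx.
4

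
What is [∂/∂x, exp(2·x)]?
2 e^{2 x}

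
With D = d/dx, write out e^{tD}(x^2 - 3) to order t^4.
t^{2} + 2 t x + x^{2} - 3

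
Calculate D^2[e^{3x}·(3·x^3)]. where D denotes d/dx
9 x \left(3 x^{2} + 6 x + 2\right) e^{3 x}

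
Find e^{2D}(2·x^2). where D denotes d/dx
2 x^{2} + 8 x + 8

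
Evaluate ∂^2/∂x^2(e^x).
e^{x}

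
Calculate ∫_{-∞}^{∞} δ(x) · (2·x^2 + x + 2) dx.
2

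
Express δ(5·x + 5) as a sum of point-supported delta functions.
\frac{\delta(x + 1)}{5}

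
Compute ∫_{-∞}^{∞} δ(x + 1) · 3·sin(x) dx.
- 3 \sin{\left(1 \right)}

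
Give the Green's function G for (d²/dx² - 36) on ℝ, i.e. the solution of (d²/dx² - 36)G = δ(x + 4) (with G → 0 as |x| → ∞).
-\frac{e^{-6|x + 4|}}{12}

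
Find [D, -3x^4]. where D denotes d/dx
- 12 x^{3}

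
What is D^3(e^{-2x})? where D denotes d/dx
- 8 e^{- 2 x}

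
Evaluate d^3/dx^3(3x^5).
180 x^{2}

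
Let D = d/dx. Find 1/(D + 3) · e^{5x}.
\frac{e^{5 x}}{8}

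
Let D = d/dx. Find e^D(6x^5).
6 x^{5} + 30 x^{4} + 60 x^{3} + 60 x^{2} + 30 x + 6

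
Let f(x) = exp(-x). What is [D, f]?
- e^{- x}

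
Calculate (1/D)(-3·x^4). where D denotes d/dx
- \frac{3 x^{5}}{5}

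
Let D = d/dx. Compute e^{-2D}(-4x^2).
- 4 x^{2} + 16 x - 16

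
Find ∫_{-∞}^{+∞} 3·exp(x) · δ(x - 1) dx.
3 e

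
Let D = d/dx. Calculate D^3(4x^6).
480 x^{3}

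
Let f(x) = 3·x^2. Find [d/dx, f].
6 x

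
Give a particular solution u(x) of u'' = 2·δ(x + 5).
|x + 5|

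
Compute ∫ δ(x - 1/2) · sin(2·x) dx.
\sin{\left(1 \right)}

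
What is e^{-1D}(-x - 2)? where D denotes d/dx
- x - 1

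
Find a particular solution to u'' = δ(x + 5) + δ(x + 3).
\frac{|x + 5|}{2} + \frac{|x + 3|}{2}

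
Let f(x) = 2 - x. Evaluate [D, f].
-1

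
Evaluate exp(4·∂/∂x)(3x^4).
3 x^{4} + 48 x^{3} + 288 x^{2} + 768 x + 768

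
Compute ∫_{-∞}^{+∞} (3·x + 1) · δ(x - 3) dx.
10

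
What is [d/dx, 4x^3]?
12 x^{2}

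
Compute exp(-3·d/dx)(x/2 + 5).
\frac{x}{2} + \frac{7}{2}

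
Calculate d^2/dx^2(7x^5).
140 x^{3}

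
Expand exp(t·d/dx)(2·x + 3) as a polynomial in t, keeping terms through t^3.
2 t + 2 x + 3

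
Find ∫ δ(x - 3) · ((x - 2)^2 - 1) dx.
0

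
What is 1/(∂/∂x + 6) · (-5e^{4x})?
- \frac{e^{4 x}}{2}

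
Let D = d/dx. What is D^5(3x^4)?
0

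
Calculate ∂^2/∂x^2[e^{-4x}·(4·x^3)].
8 x \left(8 x^{2} - 12 x + 3\right) e^{- 4 x}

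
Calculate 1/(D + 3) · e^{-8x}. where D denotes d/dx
- \frac{e^{- 8 x}}{5}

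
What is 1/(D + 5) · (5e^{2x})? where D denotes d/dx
\frac{5 e^{2 x}}{7}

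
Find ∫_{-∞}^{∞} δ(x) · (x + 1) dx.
1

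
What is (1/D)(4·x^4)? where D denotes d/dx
\frac{4 x^{5}}{5}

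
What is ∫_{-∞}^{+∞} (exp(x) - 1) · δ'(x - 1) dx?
- e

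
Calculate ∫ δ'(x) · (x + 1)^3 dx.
-3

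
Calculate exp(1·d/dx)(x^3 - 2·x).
x^{3} + 3 x^{2} + x - 1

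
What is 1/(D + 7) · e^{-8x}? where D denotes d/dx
- e^{- 8 x}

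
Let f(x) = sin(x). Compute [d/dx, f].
\cos{\left(x \right)}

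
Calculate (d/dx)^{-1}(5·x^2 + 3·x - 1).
\frac{5 x^{3}}{3} + \frac{3 x^{2}}{2} - x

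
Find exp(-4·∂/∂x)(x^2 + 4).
x^{2} - 8 x + 20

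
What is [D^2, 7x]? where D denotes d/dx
14D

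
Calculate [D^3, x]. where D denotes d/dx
3D^{2}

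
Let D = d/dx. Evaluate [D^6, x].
6D^{5}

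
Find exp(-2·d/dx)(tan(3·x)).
\tan{\left(3 x - 6 \right)}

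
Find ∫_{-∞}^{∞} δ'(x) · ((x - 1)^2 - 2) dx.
2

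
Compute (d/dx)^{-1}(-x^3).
- \frac{x^{4}}{4}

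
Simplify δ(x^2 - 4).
\frac{\delta(x - 2) + \delta(x + 2)}{4}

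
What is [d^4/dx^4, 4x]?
16\frac{d^{3}}{dx^{3}}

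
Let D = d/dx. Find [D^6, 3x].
18D^{5}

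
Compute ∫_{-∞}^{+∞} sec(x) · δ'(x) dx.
0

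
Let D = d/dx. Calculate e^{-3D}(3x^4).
3 x^{4} - 36 x^{3} + 162 x^{2} - 324 x + 243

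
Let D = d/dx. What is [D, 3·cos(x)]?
- 3 \sin{\left(x \right)}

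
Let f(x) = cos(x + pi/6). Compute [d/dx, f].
- \sin{\left(x + \frac{\pi}{6} \right)}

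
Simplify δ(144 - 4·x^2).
\frac{\delta(x - 6) + \delta(x + 6)}{48}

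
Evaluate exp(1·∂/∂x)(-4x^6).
- 4 x^{6} - 24 x^{5} - 60 x^{4} - 80 x^{3} - 60 x^{2} - 24 x - 4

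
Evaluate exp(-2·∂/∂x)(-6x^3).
- 6 x^{3} + 36 x^{2} - 72 x + 48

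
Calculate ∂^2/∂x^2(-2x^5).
- 40 x^{3}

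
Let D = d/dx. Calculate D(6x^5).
30 x^{4}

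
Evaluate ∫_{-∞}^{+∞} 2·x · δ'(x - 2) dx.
-2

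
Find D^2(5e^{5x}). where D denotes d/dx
125 e^{5 x}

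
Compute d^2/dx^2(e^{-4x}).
16 e^{- 4 x}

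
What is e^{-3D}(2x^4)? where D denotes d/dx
2 x^{4} - 24 x^{3} + 108 x^{2} - 216 x + 162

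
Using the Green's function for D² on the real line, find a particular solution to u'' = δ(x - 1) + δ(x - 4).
\frac{|x - 1|}{2} + \frac{|x - 4|}{2}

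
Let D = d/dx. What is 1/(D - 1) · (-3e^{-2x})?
e^{- 2 x}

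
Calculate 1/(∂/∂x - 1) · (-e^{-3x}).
\frac{e^{- 3 x}}{4}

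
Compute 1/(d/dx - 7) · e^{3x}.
- \frac{e^{3 x}}{4}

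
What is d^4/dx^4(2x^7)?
1680 x^{3}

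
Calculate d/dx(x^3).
3 x^{2}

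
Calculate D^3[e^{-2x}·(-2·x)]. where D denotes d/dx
8 \left(2 x - 3\right) e^{- 2 x}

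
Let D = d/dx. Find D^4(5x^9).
15120 x^{5}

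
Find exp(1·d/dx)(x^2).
x^{2} + 2 x + 1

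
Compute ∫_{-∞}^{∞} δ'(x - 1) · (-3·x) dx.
3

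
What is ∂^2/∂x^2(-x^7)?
- 42 x^{5}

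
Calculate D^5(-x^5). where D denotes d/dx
-120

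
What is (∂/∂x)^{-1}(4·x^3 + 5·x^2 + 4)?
x^{4} + \frac{5 x^{3}}{3} + 4 x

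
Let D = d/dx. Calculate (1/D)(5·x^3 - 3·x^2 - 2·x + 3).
\frac{5 x^{4}}{4} - x^{3} - x^{2} + 3 x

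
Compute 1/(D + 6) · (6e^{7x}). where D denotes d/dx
\frac{6 e^{7 x}}{13}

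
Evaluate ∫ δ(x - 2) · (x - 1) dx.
1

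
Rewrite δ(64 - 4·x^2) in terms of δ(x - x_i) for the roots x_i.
\frac{\delta(x - 4) + \delta(x + 4)}{32}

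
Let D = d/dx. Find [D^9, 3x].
27D^{8}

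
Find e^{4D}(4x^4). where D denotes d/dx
4 x^{4} + 64 x^{3} + 384 x^{2} + 1024 x + 1024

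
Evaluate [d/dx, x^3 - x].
3 x^{2} - 1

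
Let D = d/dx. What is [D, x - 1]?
1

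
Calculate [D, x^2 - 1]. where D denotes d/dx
2 x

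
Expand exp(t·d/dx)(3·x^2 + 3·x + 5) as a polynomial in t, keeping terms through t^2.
3 t^{2} + 3 t \left(2 x + 1\right) + 3 x^{2} + 3 x + 5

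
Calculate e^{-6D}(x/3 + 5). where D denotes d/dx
\frac{x}{3} + 3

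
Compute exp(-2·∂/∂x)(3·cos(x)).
3 \cos{\left(x - 2 \right)}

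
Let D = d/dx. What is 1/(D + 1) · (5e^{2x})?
\frac{5 e^{2 x}}{3}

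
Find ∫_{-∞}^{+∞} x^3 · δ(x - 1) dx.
1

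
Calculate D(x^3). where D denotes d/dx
3 x^{2}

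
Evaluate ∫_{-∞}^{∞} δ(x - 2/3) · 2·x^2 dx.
\frac{8}{9}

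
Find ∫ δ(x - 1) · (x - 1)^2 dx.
0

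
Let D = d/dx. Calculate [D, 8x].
8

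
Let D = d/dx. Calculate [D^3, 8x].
24D^{2}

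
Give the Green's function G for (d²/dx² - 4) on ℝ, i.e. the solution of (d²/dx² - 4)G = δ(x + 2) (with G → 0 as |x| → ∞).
-\frac{e^{-2|x + 2|}}{4}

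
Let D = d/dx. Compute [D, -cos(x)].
\sin{\left(x \right)}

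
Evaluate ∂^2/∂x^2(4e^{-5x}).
100 e^{- 5 x}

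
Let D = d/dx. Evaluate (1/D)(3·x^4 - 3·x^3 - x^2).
\frac{3 x^{5}}{5} - \frac{3 x^{4}}{4} - \frac{x^{3}}{3}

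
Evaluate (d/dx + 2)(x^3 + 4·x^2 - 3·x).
2 x^{3} + 11 x^{2} + 2 x - 3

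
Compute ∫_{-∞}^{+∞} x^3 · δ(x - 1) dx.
1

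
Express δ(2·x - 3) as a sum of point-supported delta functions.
\frac{\delta(x - 3/2)}{2}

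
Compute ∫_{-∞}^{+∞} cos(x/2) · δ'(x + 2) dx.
- \frac{\sin{\left(1 \right)}}{2}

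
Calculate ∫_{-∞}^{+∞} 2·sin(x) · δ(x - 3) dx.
2 \sin{\left(3 \right)}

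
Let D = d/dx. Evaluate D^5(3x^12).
285120 x^{7}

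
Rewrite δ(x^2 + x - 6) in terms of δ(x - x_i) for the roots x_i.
\frac{\delta(x - 2) + \delta(x + 3)}{5}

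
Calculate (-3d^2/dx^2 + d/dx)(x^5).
5 x^{3} \left(x - 12\right)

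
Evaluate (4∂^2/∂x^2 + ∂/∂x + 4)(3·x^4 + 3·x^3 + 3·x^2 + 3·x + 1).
12 x^{4} + 24 x^{3} + 165 x^{2} + 90 x + 31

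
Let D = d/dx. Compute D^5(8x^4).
0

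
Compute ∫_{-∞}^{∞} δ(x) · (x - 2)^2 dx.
4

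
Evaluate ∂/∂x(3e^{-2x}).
- 6 e^{- 2 x}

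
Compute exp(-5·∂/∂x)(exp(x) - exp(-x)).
- e^{5 - x} + e^{x - 5}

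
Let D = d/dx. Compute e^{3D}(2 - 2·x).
- 2 x - 4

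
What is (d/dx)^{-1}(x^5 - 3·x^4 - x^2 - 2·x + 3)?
\frac{x^{6}}{6} - \frac{3 x^{5}}{5} - \frac{x^{3}}{3} - x^{2} + 3 x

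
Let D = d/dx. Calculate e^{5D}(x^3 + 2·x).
x^{3} + 15 x^{2} + 77 x + 135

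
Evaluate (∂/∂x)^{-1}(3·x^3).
\frac{3 x^{4}}{4}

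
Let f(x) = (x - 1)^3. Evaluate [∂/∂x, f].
3 \left(x - 1\right)^{2}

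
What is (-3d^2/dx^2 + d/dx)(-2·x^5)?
10 x^{3} \left(12 - x\right)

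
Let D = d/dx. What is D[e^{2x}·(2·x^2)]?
4 x \left(x + 1\right) e^{2 x}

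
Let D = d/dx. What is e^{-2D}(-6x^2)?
- 6 x^{2} + 24 x - 24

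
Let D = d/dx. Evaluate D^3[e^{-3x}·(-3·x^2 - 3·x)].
27 \left(3 x^{2} - 3 x - 1\right) e^{- 3 x}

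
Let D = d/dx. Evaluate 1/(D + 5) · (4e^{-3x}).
2 e^{- 3 x}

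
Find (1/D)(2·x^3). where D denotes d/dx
\frac{x^{4}}{2}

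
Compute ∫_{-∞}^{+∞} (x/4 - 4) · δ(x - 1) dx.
- \frac{15}{4}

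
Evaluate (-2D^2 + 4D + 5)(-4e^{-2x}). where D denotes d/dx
44 e^{- 2 x}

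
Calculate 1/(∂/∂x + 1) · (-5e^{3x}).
- \frac{5 e^{3 x}}{4}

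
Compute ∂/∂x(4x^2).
8 x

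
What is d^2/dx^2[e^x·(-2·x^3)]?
- 2 x \left(x^{2} + 6 x + 6\right) e^{x}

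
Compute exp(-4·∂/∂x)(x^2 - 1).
x^{2} - 8 x + 15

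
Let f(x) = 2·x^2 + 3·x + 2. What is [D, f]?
4 x + 3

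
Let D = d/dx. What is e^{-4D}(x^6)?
x^{6} - 24 x^{5} + 240 x^{4} - 1280 x^{3} + 3840 x^{2} - 6144 x + 4096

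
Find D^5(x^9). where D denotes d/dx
15120 x^{4}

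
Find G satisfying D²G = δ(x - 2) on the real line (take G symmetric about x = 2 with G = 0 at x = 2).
\frac{|x - 2|}{2}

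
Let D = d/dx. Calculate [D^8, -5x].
-40D^{7}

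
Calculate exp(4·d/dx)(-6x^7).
- 6 x^{7} - 168 x^{6} - 2016 x^{5} - 13440 x^{4} - 53760 x^{3} - 129024 x^{2} - 172032 x - 98304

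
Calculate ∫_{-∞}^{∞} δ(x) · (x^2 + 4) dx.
4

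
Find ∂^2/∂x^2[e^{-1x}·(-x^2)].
\left(- x^{2} + 4 x - 2\right) e^{- x}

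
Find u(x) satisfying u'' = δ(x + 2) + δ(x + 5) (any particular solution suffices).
\frac{|x + 2|}{2} + \frac{|x + 5|}{2}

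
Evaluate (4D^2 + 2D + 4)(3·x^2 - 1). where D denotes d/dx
12 x^{2} + 12 x + 20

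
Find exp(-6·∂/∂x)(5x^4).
5 x^{4} - 120 x^{3} + 1080 x^{2} - 4320 x + 6480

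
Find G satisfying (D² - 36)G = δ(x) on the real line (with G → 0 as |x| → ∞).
-\frac{e^{-6|x|}}{12}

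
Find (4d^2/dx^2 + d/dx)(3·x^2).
6 x + 24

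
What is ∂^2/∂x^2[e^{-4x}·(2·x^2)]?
4 \left(8 x^{2} - 8 x + 1\right) e^{- 4 x}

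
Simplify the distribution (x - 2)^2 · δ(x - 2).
0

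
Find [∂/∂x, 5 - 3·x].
-3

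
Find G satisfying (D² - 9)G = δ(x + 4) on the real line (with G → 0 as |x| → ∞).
-\frac{e^{-3|x + 4|}}{6}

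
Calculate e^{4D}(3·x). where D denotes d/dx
3 x + 12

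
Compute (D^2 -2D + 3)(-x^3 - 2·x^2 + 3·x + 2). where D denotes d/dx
- 3 x^{3} + 11 x - 4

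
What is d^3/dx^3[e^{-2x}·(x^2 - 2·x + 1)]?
4 \left(- 2 x^{2} + 10 x - 11\right) e^{- 2 x}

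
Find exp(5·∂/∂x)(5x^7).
5 x^{7} + 175 x^{6} + 2625 x^{5} + 21875 x^{4} + 109375 x^{3} + 328125 x^{2} + 546875 x + 390625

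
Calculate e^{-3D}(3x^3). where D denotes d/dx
3 x^{3} - 27 x^{2} + 81 x - 81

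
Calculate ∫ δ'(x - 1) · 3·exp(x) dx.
- 3 e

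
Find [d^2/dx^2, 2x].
4\frac{d}{dx}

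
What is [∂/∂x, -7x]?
-7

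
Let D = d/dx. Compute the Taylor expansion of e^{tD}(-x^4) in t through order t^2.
x^{2} \left(- 6 t^{2} - 4 t x - x^{2}\right)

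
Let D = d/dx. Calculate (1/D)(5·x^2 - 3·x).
\frac{5 x^{3}}{3} - \frac{3 x^{2}}{2}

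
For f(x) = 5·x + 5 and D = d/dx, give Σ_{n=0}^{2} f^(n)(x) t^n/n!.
5 t + 5 x + 5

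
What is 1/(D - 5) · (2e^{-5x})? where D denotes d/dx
- \frac{e^{- 5 x}}{5}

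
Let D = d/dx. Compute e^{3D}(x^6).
x^{6} + 18 x^{5} + 135 x^{4} + 540 x^{3} + 1215 x^{2} + 1458 x + 729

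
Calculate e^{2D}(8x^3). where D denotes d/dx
8 x^{3} + 48 x^{2} + 96 x + 64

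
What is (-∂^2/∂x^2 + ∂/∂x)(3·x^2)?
6 x - 6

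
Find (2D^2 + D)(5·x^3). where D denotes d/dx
15 x \left(x + 4\right)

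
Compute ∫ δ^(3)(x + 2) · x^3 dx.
-6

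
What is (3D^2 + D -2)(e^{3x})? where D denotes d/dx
28 e^{3 x}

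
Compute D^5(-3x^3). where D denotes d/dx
0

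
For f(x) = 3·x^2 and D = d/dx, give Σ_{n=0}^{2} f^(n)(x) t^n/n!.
3 t^{2} + 6 t x + 3 x^{2}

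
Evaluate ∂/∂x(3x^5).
15 x^{4}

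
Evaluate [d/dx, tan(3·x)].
\frac{3}{\cos^{2}{\left(3 x \right)}}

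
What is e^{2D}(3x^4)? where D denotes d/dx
3 x^{4} + 24 x^{3} + 72 x^{2} + 96 x + 48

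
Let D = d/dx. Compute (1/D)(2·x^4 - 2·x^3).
\frac{2 x^{5}}{5} - \frac{x^{4}}{2}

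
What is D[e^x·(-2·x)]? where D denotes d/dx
2 \left(- x - 1\right) e^{x}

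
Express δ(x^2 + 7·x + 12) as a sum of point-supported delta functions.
\frac{\delta(x + 4) + \delta(x + 3)}{1}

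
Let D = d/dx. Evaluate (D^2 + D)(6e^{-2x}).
12 e^{- 2 x}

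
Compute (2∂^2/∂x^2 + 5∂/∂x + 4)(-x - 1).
- 4 x - 9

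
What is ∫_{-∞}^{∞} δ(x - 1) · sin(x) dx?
\sin{\left(1 \right)}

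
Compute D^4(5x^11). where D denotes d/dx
39600 x^{7}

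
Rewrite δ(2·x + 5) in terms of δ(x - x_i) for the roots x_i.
\frac{\delta(x + 5/2)}{2}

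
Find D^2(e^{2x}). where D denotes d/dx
4 e^{2 x}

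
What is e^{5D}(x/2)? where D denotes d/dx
\frac{x}{2} + \frac{5}{2}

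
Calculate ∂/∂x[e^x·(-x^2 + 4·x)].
\left(- x^{2} + 2 x + 4\right) e^{x}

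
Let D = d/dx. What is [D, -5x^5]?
- 25 x^{4}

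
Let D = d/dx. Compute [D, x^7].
7 x^{6}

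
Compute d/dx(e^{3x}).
3 e^{3 x}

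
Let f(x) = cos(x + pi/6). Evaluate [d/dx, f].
- \sin{\left(x + \frac{\pi}{6} \right)}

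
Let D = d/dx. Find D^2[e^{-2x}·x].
4 \left(x - 1\right) e^{- 2 x}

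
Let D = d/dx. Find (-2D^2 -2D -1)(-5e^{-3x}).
65 e^{- 3 x}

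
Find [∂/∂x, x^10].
10 x^{9}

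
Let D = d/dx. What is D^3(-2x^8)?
- 672 x^{5}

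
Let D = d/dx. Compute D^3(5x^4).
120 x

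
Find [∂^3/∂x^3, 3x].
9\frac{d^{2}}{dx^{2}}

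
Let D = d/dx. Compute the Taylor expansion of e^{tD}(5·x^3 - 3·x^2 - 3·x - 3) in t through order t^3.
5 t^{3} + t^{2} \left(15 x - 3\right) - 3 t \left(- 5 x^{2} + 2 x + 1\right) + 5 x^{3} - 3 x^{2} - 3 x - 3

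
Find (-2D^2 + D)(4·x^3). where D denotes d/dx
12 x \left(x - 4\right)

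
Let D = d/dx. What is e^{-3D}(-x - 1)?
2 - x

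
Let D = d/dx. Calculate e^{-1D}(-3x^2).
- 3 x^{2} + 6 x - 3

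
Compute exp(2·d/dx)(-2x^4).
- 2 x^{4} - 16 x^{3} - 48 x^{2} - 64 x - 32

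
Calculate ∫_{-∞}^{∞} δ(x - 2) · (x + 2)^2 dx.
16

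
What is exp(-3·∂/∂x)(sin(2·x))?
\sin{\left(2 x - 6 \right)}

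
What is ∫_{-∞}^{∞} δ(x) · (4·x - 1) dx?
-1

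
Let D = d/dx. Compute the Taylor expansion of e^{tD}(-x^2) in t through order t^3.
- t^{2} - 2 t x - x^{2}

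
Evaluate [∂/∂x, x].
1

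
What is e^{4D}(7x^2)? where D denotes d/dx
7 x^{2} + 56 x + 112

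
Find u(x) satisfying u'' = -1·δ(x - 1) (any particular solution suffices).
-\frac{|x - 1|}{2}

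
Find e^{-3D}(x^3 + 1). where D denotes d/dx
x^{3} - 9 x^{2} + 27 x - 26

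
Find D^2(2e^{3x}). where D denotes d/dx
18 e^{3 x}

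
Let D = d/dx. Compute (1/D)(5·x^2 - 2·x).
\frac{5 x^{3}}{3} - x^{2}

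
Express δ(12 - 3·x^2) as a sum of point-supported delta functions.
\frac{\delta(x - 2) + \delta(x + 2)}{12}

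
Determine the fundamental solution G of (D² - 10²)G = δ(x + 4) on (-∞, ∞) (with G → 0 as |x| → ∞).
-\frac{e^{-10|x + 4|}}{20}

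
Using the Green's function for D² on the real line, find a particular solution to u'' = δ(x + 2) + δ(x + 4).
\frac{|x + 2|}{2} + \frac{|x + 4|}{2}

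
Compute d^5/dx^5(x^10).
30240 x^{5}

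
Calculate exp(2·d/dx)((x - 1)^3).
x^{3} + 3 x^{2} + 3 x + 1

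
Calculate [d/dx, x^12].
12 x^{11}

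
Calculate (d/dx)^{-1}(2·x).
x^{2}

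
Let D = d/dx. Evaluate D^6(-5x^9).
- 302400 x^{3}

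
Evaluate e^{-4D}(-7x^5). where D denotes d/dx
- 7 x^{5} + 140 x^{4} - 1120 x^{3} + 4480 x^{2} - 8960 x + 7168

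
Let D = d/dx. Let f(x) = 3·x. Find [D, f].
3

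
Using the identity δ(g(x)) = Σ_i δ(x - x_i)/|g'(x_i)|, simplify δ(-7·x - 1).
\frac{\delta(x + 1/7)}{7}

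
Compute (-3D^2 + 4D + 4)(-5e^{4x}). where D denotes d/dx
140 e^{4 x}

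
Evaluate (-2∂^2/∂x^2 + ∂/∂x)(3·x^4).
12 x^{2} \left(x - 6\right)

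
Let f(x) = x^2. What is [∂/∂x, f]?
2 x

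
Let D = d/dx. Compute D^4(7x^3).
0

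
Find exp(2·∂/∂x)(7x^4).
7 x^{4} + 56 x^{3} + 168 x^{2} + 224 x + 112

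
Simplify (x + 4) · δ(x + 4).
0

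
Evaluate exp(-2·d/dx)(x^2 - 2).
x^{2} - 4 x + 2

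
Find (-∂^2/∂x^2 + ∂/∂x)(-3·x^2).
6 - 6 x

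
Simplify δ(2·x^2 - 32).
\frac{\delta(x - 4) + \delta(x + 4)}{16}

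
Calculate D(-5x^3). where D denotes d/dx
- 15 x^{2}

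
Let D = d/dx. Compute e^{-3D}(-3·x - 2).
7 - 3 x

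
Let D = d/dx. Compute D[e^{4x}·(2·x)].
\left(8 x + 2\right) e^{4 x}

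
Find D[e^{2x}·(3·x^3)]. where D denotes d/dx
x^{2} \left(6 x + 9\right) e^{2 x}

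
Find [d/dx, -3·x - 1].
-3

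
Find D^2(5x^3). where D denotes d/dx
30 x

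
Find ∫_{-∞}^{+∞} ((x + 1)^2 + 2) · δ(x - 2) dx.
11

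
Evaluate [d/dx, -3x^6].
- 18 x^{5}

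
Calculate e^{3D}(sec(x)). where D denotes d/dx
\sec{\left(x + 3 \right)}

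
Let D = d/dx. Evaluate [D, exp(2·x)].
2 e^{2 x}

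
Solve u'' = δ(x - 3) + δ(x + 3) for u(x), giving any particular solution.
\frac{|x - 3|}{2} + \frac{|x + 3|}{2}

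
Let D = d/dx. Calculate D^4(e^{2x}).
16 e^{2 x}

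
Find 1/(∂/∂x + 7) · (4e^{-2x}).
\frac{4 e^{- 2 x}}{5}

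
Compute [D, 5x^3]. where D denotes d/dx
15 x^{2}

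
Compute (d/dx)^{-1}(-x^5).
- \frac{x^{6}}{6}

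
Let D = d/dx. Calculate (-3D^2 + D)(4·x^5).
20 x^{3} \left(x - 12\right)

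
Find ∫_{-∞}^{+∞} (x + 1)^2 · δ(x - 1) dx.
4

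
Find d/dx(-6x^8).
- 48 x^{7}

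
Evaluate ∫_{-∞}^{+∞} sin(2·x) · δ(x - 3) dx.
\sin{\left(6 \right)}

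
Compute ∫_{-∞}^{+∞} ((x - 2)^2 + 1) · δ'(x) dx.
4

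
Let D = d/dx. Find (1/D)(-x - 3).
- \frac{x^{2}}{2} - 3 x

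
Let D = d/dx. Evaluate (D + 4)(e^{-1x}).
3 e^{- x}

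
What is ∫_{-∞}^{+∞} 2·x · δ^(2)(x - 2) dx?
0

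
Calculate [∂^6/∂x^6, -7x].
-42\frac{d^{5}}{dx^{5}}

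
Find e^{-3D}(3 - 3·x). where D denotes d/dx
12 - 3 x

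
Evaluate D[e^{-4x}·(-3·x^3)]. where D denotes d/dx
x^{2} \left(12 x - 9\right) e^{- 4 x}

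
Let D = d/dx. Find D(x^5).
5 x^{4}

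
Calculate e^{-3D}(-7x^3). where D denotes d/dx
- 7 x^{3} + 63 x^{2} - 189 x + 189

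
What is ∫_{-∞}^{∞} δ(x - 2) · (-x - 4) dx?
-6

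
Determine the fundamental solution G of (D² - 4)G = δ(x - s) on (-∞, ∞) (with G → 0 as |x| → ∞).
-\frac{e^{-2|x-s|}}{4}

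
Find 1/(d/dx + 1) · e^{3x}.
\frac{e^{3 x}}{4}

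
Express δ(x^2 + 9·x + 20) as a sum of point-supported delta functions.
\frac{\delta(x + 5) + \delta(x + 4)}{1}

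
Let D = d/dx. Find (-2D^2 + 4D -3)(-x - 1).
3 x - 1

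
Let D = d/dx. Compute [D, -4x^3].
- 12 x^{2}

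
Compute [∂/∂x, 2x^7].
14 x^{6}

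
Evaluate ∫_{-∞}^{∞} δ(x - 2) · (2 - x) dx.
0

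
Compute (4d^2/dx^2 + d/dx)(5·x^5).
25 x^{3} \left(x + 16\right)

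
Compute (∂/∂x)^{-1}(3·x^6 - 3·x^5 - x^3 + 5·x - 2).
\frac{3 x^{7}}{7} - \frac{x^{6}}{2} - \frac{x^{4}}{4} + \frac{5 x^{2}}{2} - 2 x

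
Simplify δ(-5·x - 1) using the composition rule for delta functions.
\frac{\delta(x + 1/5)}{5}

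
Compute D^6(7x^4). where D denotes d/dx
0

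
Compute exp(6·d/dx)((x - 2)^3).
x^{3} + 12 x^{2} + 48 x + 64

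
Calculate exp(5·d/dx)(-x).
- x - 5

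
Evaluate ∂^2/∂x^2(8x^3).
48 x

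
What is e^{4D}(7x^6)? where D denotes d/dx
7 x^{6} + 168 x^{5} + 1680 x^{4} + 8960 x^{3} + 26880 x^{2} + 43008 x + 28672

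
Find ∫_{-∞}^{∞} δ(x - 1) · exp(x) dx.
e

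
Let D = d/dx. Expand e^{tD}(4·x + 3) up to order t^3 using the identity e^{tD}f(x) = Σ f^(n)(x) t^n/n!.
4 t + 4 x + 3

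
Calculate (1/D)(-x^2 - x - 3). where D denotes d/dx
- \frac{x^{3}}{3} - \frac{x^{2}}{2} - 3 x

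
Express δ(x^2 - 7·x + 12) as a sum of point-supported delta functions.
\frac{\delta(x - 4) + \delta(x - 3)}{1}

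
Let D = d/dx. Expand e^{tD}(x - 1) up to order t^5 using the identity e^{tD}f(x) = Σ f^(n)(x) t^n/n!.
t + x - 1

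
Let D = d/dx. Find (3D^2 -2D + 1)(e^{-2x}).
17 e^{- 2 x}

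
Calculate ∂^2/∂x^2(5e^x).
5 e^{x}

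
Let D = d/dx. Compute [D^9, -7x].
-63D^{8}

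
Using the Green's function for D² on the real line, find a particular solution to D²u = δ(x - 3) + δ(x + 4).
\frac{|x - 3|}{2} + \frac{|x + 4|}{2}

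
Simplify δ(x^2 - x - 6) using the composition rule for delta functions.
\frac{\delta(x + 2) + \delta(x - 3)}{5}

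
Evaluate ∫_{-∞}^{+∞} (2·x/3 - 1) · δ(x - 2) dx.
\frac{1}{3}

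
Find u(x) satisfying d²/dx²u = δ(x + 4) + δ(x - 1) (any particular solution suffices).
\frac{|x + 4|}{2} + \frac{|x - 1|}{2}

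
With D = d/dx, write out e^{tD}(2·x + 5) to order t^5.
2 t + 2 x + 5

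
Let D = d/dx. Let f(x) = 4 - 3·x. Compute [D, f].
-3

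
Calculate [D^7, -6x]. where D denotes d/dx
-42D^{6}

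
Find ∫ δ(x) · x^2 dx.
0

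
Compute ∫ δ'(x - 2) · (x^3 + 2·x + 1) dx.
-14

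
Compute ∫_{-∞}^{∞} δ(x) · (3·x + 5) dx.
5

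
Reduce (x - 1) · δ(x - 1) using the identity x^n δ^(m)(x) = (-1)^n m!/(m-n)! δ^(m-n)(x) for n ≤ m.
0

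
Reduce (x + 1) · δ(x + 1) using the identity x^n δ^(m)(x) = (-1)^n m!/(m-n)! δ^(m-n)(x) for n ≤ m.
0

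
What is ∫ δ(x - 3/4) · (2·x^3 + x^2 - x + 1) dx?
\frac{53}{32}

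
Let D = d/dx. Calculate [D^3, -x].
-3D^{2}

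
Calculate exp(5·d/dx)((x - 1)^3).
x^{3} + 12 x^{2} + 48 x + 64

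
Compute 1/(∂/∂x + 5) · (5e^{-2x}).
\frac{5 e^{- 2 x}}{3}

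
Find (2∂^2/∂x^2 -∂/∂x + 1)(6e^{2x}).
42 e^{2 x}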